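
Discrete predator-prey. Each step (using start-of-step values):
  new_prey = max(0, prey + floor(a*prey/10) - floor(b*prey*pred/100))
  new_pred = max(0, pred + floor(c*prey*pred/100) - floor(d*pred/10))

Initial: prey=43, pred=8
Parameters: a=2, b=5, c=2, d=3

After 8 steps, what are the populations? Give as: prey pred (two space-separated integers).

Answer: 1 5

Derivation:
Step 1: prey: 43+8-17=34; pred: 8+6-2=12
Step 2: prey: 34+6-20=20; pred: 12+8-3=17
Step 3: prey: 20+4-17=7; pred: 17+6-5=18
Step 4: prey: 7+1-6=2; pred: 18+2-5=15
Step 5: prey: 2+0-1=1; pred: 15+0-4=11
Step 6: prey: 1+0-0=1; pred: 11+0-3=8
Step 7: prey: 1+0-0=1; pred: 8+0-2=6
Step 8: prey: 1+0-0=1; pred: 6+0-1=5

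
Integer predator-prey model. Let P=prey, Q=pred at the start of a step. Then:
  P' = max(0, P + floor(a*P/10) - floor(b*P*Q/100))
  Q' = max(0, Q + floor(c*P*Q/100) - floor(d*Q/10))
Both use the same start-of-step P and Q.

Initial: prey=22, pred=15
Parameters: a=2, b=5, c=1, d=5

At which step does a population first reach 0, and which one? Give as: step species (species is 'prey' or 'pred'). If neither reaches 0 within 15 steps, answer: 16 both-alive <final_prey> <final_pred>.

Answer: 16 both-alive 29 1

Derivation:
Step 1: prey: 22+4-16=10; pred: 15+3-7=11
Step 2: prey: 10+2-5=7; pred: 11+1-5=7
Step 3: prey: 7+1-2=6; pred: 7+0-3=4
Step 4: prey: 6+1-1=6; pred: 4+0-2=2
Step 5: prey: 6+1-0=7; pred: 2+0-1=1
Step 6: prey: 7+1-0=8; pred: 1+0-0=1
Step 7: prey: 8+1-0=9; pred: 1+0-0=1
Step 8: prey: 9+1-0=10; pred: 1+0-0=1
Step 9: prey: 10+2-0=12; pred: 1+0-0=1
Step 10: prey: 12+2-0=14; pred: 1+0-0=1
Step 11: prey: 14+2-0=16; pred: 1+0-0=1
Step 12: prey: 16+3-0=19; pred: 1+0-0=1
Step 13: prey: 19+3-0=22; pred: 1+0-0=1
Step 14: prey: 22+4-1=25; pred: 1+0-0=1
Step 15: prey: 25+5-1=29; pred: 1+0-0=1
No extinction within 15 steps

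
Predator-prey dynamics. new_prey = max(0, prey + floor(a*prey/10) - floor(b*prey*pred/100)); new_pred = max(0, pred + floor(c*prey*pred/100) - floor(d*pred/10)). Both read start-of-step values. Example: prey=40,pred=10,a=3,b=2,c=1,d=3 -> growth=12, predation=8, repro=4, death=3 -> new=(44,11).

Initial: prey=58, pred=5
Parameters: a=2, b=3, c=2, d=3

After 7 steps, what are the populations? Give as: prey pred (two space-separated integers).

Step 1: prey: 58+11-8=61; pred: 5+5-1=9
Step 2: prey: 61+12-16=57; pred: 9+10-2=17
Step 3: prey: 57+11-29=39; pred: 17+19-5=31
Step 4: prey: 39+7-36=10; pred: 31+24-9=46
Step 5: prey: 10+2-13=0; pred: 46+9-13=42
Step 6: prey: 0+0-0=0; pred: 42+0-12=30
Step 7: prey: 0+0-0=0; pred: 30+0-9=21

Answer: 0 21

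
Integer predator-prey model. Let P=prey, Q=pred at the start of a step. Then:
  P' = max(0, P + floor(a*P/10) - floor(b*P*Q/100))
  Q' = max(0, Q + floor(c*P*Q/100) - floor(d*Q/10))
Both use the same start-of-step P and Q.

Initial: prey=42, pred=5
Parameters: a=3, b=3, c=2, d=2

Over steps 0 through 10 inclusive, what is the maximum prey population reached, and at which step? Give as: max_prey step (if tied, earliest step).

Answer: 51 2

Derivation:
Step 1: prey: 42+12-6=48; pred: 5+4-1=8
Step 2: prey: 48+14-11=51; pred: 8+7-1=14
Step 3: prey: 51+15-21=45; pred: 14+14-2=26
Step 4: prey: 45+13-35=23; pred: 26+23-5=44
Step 5: prey: 23+6-30=0; pred: 44+20-8=56
Step 6: prey: 0+0-0=0; pred: 56+0-11=45
Step 7: prey: 0+0-0=0; pred: 45+0-9=36
Step 8: prey: 0+0-0=0; pred: 36+0-7=29
Step 9: prey: 0+0-0=0; pred: 29+0-5=24
Step 10: prey: 0+0-0=0; pred: 24+0-4=20
Max prey = 51 at step 2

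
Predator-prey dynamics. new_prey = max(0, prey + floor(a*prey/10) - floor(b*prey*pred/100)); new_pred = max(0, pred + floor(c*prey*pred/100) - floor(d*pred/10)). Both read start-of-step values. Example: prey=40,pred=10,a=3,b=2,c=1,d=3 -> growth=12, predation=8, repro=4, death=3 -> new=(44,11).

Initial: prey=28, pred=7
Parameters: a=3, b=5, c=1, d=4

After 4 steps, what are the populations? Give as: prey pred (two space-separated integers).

Answer: 32 4

Derivation:
Step 1: prey: 28+8-9=27; pred: 7+1-2=6
Step 2: prey: 27+8-8=27; pred: 6+1-2=5
Step 3: prey: 27+8-6=29; pred: 5+1-2=4
Step 4: prey: 29+8-5=32; pred: 4+1-1=4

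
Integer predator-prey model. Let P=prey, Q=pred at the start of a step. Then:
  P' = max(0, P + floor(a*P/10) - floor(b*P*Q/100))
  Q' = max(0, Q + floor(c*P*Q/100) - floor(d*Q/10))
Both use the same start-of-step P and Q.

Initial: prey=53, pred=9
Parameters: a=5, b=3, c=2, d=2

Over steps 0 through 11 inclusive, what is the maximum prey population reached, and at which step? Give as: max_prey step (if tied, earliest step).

Answer: 65 1

Derivation:
Step 1: prey: 53+26-14=65; pred: 9+9-1=17
Step 2: prey: 65+32-33=64; pred: 17+22-3=36
Step 3: prey: 64+32-69=27; pred: 36+46-7=75
Step 4: prey: 27+13-60=0; pred: 75+40-15=100
Step 5: prey: 0+0-0=0; pred: 100+0-20=80
Step 6: prey: 0+0-0=0; pred: 80+0-16=64
Step 7: prey: 0+0-0=0; pred: 64+0-12=52
Step 8: prey: 0+0-0=0; pred: 52+0-10=42
Step 9: prey: 0+0-0=0; pred: 42+0-8=34
Step 10: prey: 0+0-0=0; pred: 34+0-6=28
Step 11: prey: 0+0-0=0; pred: 28+0-5=23
Max prey = 65 at step 1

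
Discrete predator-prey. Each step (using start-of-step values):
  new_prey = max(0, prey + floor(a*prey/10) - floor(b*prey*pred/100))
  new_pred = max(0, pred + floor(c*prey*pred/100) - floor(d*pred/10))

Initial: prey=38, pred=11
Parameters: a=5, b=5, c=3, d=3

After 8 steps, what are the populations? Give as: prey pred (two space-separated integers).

Answer: 0 9

Derivation:
Step 1: prey: 38+19-20=37; pred: 11+12-3=20
Step 2: prey: 37+18-37=18; pred: 20+22-6=36
Step 3: prey: 18+9-32=0; pred: 36+19-10=45
Step 4: prey: 0+0-0=0; pred: 45+0-13=32
Step 5: prey: 0+0-0=0; pred: 32+0-9=23
Step 6: prey: 0+0-0=0; pred: 23+0-6=17
Step 7: prey: 0+0-0=0; pred: 17+0-5=12
Step 8: prey: 0+0-0=0; pred: 12+0-3=9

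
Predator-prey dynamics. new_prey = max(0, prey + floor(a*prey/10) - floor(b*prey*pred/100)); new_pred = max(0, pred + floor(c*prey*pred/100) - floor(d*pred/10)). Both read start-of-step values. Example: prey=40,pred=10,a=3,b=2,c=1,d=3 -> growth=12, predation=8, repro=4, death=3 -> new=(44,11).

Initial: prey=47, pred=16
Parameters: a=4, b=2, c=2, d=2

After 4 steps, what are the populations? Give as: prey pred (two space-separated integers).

Step 1: prey: 47+18-15=50; pred: 16+15-3=28
Step 2: prey: 50+20-28=42; pred: 28+28-5=51
Step 3: prey: 42+16-42=16; pred: 51+42-10=83
Step 4: prey: 16+6-26=0; pred: 83+26-16=93

Answer: 0 93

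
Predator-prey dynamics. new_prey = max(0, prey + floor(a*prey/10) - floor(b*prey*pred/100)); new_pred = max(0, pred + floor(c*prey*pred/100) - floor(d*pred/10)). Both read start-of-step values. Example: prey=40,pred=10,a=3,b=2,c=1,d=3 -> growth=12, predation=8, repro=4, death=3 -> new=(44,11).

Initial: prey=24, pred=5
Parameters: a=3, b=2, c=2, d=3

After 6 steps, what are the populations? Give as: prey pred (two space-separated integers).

Answer: 33 38

Derivation:
Step 1: prey: 24+7-2=29; pred: 5+2-1=6
Step 2: prey: 29+8-3=34; pred: 6+3-1=8
Step 3: prey: 34+10-5=39; pred: 8+5-2=11
Step 4: prey: 39+11-8=42; pred: 11+8-3=16
Step 5: prey: 42+12-13=41; pred: 16+13-4=25
Step 6: prey: 41+12-20=33; pred: 25+20-7=38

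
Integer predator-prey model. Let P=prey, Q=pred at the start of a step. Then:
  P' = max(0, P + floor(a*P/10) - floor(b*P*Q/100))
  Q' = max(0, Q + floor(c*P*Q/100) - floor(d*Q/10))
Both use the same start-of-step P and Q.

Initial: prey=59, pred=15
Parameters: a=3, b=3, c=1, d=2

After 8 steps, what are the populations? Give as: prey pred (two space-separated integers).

Step 1: prey: 59+17-26=50; pred: 15+8-3=20
Step 2: prey: 50+15-30=35; pred: 20+10-4=26
Step 3: prey: 35+10-27=18; pred: 26+9-5=30
Step 4: prey: 18+5-16=7; pred: 30+5-6=29
Step 5: prey: 7+2-6=3; pred: 29+2-5=26
Step 6: prey: 3+0-2=1; pred: 26+0-5=21
Step 7: prey: 1+0-0=1; pred: 21+0-4=17
Step 8: prey: 1+0-0=1; pred: 17+0-3=14

Answer: 1 14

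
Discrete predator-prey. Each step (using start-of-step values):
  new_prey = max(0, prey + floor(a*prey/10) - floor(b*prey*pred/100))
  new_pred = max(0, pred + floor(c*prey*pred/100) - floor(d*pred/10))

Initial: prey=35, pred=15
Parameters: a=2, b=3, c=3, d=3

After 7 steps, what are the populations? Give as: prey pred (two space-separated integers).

Step 1: prey: 35+7-15=27; pred: 15+15-4=26
Step 2: prey: 27+5-21=11; pred: 26+21-7=40
Step 3: prey: 11+2-13=0; pred: 40+13-12=41
Step 4: prey: 0+0-0=0; pred: 41+0-12=29
Step 5: prey: 0+0-0=0; pred: 29+0-8=21
Step 6: prey: 0+0-0=0; pred: 21+0-6=15
Step 7: prey: 0+0-0=0; pred: 15+0-4=11

Answer: 0 11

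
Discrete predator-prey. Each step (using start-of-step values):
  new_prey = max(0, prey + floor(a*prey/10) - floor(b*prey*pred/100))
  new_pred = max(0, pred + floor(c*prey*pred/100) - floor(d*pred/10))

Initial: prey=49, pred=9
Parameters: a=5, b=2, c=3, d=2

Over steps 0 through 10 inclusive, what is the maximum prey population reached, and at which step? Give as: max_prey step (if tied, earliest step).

Step 1: prey: 49+24-8=65; pred: 9+13-1=21
Step 2: prey: 65+32-27=70; pred: 21+40-4=57
Step 3: prey: 70+35-79=26; pred: 57+119-11=165
Step 4: prey: 26+13-85=0; pred: 165+128-33=260
Step 5: prey: 0+0-0=0; pred: 260+0-52=208
Step 6: prey: 0+0-0=0; pred: 208+0-41=167
Step 7: prey: 0+0-0=0; pred: 167+0-33=134
Step 8: prey: 0+0-0=0; pred: 134+0-26=108
Step 9: prey: 0+0-0=0; pred: 108+0-21=87
Step 10: prey: 0+0-0=0; pred: 87+0-17=70
Max prey = 70 at step 2

Answer: 70 2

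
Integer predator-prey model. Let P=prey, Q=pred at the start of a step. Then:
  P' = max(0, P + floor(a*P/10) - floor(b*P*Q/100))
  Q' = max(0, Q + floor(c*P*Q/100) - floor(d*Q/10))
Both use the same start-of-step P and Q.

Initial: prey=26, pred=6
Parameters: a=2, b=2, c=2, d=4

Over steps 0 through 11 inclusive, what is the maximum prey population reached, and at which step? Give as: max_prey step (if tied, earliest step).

Step 1: prey: 26+5-3=28; pred: 6+3-2=7
Step 2: prey: 28+5-3=30; pred: 7+3-2=8
Step 3: prey: 30+6-4=32; pred: 8+4-3=9
Step 4: prey: 32+6-5=33; pred: 9+5-3=11
Step 5: prey: 33+6-7=32; pred: 11+7-4=14
Step 6: prey: 32+6-8=30; pred: 14+8-5=17
Step 7: prey: 30+6-10=26; pred: 17+10-6=21
Step 8: prey: 26+5-10=21; pred: 21+10-8=23
Step 9: prey: 21+4-9=16; pred: 23+9-9=23
Step 10: prey: 16+3-7=12; pred: 23+7-9=21
Step 11: prey: 12+2-5=9; pred: 21+5-8=18
Max prey = 33 at step 4

Answer: 33 4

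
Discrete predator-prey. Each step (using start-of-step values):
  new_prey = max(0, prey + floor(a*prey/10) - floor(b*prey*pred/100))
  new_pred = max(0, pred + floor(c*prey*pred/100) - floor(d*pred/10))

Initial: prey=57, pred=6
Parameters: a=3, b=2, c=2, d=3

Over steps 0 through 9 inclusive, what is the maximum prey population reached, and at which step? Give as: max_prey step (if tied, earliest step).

Answer: 74 2

Derivation:
Step 1: prey: 57+17-6=68; pred: 6+6-1=11
Step 2: prey: 68+20-14=74; pred: 11+14-3=22
Step 3: prey: 74+22-32=64; pred: 22+32-6=48
Step 4: prey: 64+19-61=22; pred: 48+61-14=95
Step 5: prey: 22+6-41=0; pred: 95+41-28=108
Step 6: prey: 0+0-0=0; pred: 108+0-32=76
Step 7: prey: 0+0-0=0; pred: 76+0-22=54
Step 8: prey: 0+0-0=0; pred: 54+0-16=38
Step 9: prey: 0+0-0=0; pred: 38+0-11=27
Max prey = 74 at step 2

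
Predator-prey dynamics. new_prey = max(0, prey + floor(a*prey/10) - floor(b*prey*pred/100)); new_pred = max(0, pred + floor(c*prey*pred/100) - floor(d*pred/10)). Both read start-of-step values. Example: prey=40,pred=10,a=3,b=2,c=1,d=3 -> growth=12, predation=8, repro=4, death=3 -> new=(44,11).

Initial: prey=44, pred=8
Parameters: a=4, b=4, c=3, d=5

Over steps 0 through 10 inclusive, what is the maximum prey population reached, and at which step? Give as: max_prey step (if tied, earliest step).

Answer: 47 1

Derivation:
Step 1: prey: 44+17-14=47; pred: 8+10-4=14
Step 2: prey: 47+18-26=39; pred: 14+19-7=26
Step 3: prey: 39+15-40=14; pred: 26+30-13=43
Step 4: prey: 14+5-24=0; pred: 43+18-21=40
Step 5: prey: 0+0-0=0; pred: 40+0-20=20
Step 6: prey: 0+0-0=0; pred: 20+0-10=10
Step 7: prey: 0+0-0=0; pred: 10+0-5=5
Step 8: prey: 0+0-0=0; pred: 5+0-2=3
Step 9: prey: 0+0-0=0; pred: 3+0-1=2
Step 10: prey: 0+0-0=0; pred: 2+0-1=1
Max prey = 47 at step 1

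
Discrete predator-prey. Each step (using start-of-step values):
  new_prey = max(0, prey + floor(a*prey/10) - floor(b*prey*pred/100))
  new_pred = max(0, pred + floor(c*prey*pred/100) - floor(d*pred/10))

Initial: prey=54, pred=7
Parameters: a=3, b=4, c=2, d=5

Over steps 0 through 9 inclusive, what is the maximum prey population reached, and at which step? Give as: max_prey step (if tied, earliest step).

Step 1: prey: 54+16-15=55; pred: 7+7-3=11
Step 2: prey: 55+16-24=47; pred: 11+12-5=18
Step 3: prey: 47+14-33=28; pred: 18+16-9=25
Step 4: prey: 28+8-28=8; pred: 25+14-12=27
Step 5: prey: 8+2-8=2; pred: 27+4-13=18
Step 6: prey: 2+0-1=1; pred: 18+0-9=9
Step 7: prey: 1+0-0=1; pred: 9+0-4=5
Step 8: prey: 1+0-0=1; pred: 5+0-2=3
Step 9: prey: 1+0-0=1; pred: 3+0-1=2
Max prey = 55 at step 1

Answer: 55 1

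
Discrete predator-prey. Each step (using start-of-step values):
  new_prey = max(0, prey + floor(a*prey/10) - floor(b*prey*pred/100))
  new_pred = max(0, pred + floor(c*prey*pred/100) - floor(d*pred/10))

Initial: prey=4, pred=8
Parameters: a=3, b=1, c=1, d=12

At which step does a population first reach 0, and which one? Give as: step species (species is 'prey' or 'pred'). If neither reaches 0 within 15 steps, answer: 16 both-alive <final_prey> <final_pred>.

Answer: 1 pred

Derivation:
Step 1: prey: 4+1-0=5; pred: 8+0-9=0
First extinction: pred at step 1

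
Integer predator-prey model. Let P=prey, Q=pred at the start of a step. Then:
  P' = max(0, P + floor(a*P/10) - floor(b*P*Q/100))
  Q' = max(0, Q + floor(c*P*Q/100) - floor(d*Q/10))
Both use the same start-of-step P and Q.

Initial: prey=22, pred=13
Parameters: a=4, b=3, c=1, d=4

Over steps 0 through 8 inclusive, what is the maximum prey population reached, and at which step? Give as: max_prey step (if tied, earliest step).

Answer: 85 8

Derivation:
Step 1: prey: 22+8-8=22; pred: 13+2-5=10
Step 2: prey: 22+8-6=24; pred: 10+2-4=8
Step 3: prey: 24+9-5=28; pred: 8+1-3=6
Step 4: prey: 28+11-5=34; pred: 6+1-2=5
Step 5: prey: 34+13-5=42; pred: 5+1-2=4
Step 6: prey: 42+16-5=53; pred: 4+1-1=4
Step 7: prey: 53+21-6=68; pred: 4+2-1=5
Step 8: prey: 68+27-10=85; pred: 5+3-2=6
Max prey = 85 at step 8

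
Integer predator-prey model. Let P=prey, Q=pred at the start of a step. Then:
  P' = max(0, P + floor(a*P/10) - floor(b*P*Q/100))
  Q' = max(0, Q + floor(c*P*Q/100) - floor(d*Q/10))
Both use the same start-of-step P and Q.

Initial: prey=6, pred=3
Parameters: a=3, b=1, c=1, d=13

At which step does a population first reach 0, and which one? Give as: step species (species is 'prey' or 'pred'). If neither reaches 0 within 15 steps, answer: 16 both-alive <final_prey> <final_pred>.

Answer: 1 pred

Derivation:
Step 1: prey: 6+1-0=7; pred: 3+0-3=0
First extinction: pred at step 1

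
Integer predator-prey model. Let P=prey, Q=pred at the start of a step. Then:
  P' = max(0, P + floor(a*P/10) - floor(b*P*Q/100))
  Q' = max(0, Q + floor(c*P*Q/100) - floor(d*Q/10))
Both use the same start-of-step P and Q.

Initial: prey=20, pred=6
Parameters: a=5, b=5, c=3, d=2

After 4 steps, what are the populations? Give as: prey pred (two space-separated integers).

Answer: 14 29

Derivation:
Step 1: prey: 20+10-6=24; pred: 6+3-1=8
Step 2: prey: 24+12-9=27; pred: 8+5-1=12
Step 3: prey: 27+13-16=24; pred: 12+9-2=19
Step 4: prey: 24+12-22=14; pred: 19+13-3=29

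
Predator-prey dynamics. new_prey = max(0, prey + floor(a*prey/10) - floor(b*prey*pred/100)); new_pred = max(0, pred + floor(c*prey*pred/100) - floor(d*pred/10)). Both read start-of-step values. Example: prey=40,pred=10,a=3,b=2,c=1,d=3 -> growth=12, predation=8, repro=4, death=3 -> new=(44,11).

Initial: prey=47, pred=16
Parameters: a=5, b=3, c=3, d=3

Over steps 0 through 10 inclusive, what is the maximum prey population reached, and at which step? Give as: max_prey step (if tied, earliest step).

Step 1: prey: 47+23-22=48; pred: 16+22-4=34
Step 2: prey: 48+24-48=24; pred: 34+48-10=72
Step 3: prey: 24+12-51=0; pred: 72+51-21=102
Step 4: prey: 0+0-0=0; pred: 102+0-30=72
Step 5: prey: 0+0-0=0; pred: 72+0-21=51
Step 6: prey: 0+0-0=0; pred: 51+0-15=36
Step 7: prey: 0+0-0=0; pred: 36+0-10=26
Step 8: prey: 0+0-0=0; pred: 26+0-7=19
Step 9: prey: 0+0-0=0; pred: 19+0-5=14
Step 10: prey: 0+0-0=0; pred: 14+0-4=10
Max prey = 48 at step 1

Answer: 48 1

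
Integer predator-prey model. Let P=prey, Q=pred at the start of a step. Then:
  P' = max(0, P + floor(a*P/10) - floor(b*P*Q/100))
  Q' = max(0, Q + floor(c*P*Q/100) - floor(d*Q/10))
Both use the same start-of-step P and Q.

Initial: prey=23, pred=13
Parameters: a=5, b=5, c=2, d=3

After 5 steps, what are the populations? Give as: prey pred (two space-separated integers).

Answer: 5 13

Derivation:
Step 1: prey: 23+11-14=20; pred: 13+5-3=15
Step 2: prey: 20+10-15=15; pred: 15+6-4=17
Step 3: prey: 15+7-12=10; pred: 17+5-5=17
Step 4: prey: 10+5-8=7; pred: 17+3-5=15
Step 5: prey: 7+3-5=5; pred: 15+2-4=13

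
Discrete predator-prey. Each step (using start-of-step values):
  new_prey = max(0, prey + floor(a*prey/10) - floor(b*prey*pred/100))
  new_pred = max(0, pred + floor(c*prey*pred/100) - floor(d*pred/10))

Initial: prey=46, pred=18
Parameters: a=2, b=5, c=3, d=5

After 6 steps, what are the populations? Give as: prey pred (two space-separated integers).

Step 1: prey: 46+9-41=14; pred: 18+24-9=33
Step 2: prey: 14+2-23=0; pred: 33+13-16=30
Step 3: prey: 0+0-0=0; pred: 30+0-15=15
Step 4: prey: 0+0-0=0; pred: 15+0-7=8
Step 5: prey: 0+0-0=0; pred: 8+0-4=4
Step 6: prey: 0+0-0=0; pred: 4+0-2=2

Answer: 0 2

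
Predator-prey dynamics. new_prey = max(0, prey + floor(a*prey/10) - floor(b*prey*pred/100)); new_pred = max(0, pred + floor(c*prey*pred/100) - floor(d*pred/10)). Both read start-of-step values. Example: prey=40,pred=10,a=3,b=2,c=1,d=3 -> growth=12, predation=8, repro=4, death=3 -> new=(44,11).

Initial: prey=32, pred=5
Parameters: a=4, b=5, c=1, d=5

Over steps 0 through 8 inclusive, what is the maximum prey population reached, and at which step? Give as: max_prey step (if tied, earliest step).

Step 1: prey: 32+12-8=36; pred: 5+1-2=4
Step 2: prey: 36+14-7=43; pred: 4+1-2=3
Step 3: prey: 43+17-6=54; pred: 3+1-1=3
Step 4: prey: 54+21-8=67; pred: 3+1-1=3
Step 5: prey: 67+26-10=83; pred: 3+2-1=4
Step 6: prey: 83+33-16=100; pred: 4+3-2=5
Step 7: prey: 100+40-25=115; pred: 5+5-2=8
Step 8: prey: 115+46-46=115; pred: 8+9-4=13
Max prey = 115 at step 7

Answer: 115 7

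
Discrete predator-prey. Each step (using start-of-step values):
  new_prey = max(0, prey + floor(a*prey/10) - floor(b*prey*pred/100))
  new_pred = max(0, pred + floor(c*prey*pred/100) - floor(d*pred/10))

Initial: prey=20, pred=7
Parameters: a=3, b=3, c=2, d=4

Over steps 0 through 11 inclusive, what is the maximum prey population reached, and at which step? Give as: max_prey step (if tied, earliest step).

Step 1: prey: 20+6-4=22; pred: 7+2-2=7
Step 2: prey: 22+6-4=24; pred: 7+3-2=8
Step 3: prey: 24+7-5=26; pred: 8+3-3=8
Step 4: prey: 26+7-6=27; pred: 8+4-3=9
Step 5: prey: 27+8-7=28; pred: 9+4-3=10
Step 6: prey: 28+8-8=28; pred: 10+5-4=11
Step 7: prey: 28+8-9=27; pred: 11+6-4=13
Step 8: prey: 27+8-10=25; pred: 13+7-5=15
Step 9: prey: 25+7-11=21; pred: 15+7-6=16
Step 10: prey: 21+6-10=17; pred: 16+6-6=16
Step 11: prey: 17+5-8=14; pred: 16+5-6=15
Max prey = 28 at step 5

Answer: 28 5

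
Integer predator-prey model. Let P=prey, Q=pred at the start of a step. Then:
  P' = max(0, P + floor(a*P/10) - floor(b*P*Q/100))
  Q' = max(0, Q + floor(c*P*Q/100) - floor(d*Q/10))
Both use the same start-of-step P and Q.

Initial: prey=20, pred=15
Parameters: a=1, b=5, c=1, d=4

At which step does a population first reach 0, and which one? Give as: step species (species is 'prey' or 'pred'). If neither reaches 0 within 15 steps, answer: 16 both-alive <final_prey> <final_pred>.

Answer: 16 both-alive 2 2

Derivation:
Step 1: prey: 20+2-15=7; pred: 15+3-6=12
Step 2: prey: 7+0-4=3; pred: 12+0-4=8
Step 3: prey: 3+0-1=2; pred: 8+0-3=5
Step 4: prey: 2+0-0=2; pred: 5+0-2=3
Step 5: prey: 2+0-0=2; pred: 3+0-1=2
Step 6: prey: 2+0-0=2; pred: 2+0-0=2
Steps 7-15: state stable at prey=2, pred=2 (no change)
No extinction within 15 steps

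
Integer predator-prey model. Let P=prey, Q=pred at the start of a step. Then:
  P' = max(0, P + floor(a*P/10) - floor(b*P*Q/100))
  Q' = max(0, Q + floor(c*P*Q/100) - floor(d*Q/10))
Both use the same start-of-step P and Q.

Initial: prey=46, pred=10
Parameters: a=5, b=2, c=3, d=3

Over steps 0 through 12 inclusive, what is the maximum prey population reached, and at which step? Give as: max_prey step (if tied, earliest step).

Step 1: prey: 46+23-9=60; pred: 10+13-3=20
Step 2: prey: 60+30-24=66; pred: 20+36-6=50
Step 3: prey: 66+33-66=33; pred: 50+99-15=134
Step 4: prey: 33+16-88=0; pred: 134+132-40=226
Step 5: prey: 0+0-0=0; pred: 226+0-67=159
Step 6: prey: 0+0-0=0; pred: 159+0-47=112
Step 7: prey: 0+0-0=0; pred: 112+0-33=79
Step 8: prey: 0+0-0=0; pred: 79+0-23=56
Step 9: prey: 0+0-0=0; pred: 56+0-16=40
Step 10: prey: 0+0-0=0; pred: 40+0-12=28
Step 11: prey: 0+0-0=0; pred: 28+0-8=20
Step 12: prey: 0+0-0=0; pred: 20+0-6=14
Max prey = 66 at step 2

Answer: 66 2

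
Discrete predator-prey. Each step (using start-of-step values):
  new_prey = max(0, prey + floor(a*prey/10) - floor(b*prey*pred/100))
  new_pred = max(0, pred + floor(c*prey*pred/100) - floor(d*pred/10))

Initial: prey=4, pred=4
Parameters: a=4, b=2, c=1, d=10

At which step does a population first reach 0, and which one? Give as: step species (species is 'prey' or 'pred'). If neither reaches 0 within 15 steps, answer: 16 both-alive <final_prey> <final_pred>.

Answer: 1 pred

Derivation:
Step 1: prey: 4+1-0=5; pred: 4+0-4=0
First extinction: pred at step 1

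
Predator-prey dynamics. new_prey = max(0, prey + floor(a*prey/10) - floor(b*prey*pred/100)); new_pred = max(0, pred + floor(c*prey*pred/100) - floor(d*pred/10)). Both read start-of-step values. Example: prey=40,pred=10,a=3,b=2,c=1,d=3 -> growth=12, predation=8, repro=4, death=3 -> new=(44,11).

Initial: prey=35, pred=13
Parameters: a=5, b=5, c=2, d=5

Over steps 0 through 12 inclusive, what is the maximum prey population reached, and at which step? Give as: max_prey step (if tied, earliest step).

Step 1: prey: 35+17-22=30; pred: 13+9-6=16
Step 2: prey: 30+15-24=21; pred: 16+9-8=17
Step 3: prey: 21+10-17=14; pred: 17+7-8=16
Step 4: prey: 14+7-11=10; pred: 16+4-8=12
Step 5: prey: 10+5-6=9; pred: 12+2-6=8
Step 6: prey: 9+4-3=10; pred: 8+1-4=5
Step 7: prey: 10+5-2=13; pred: 5+1-2=4
Step 8: prey: 13+6-2=17; pred: 4+1-2=3
Step 9: prey: 17+8-2=23; pred: 3+1-1=3
Step 10: prey: 23+11-3=31; pred: 3+1-1=3
Step 11: prey: 31+15-4=42; pred: 3+1-1=3
Step 12: prey: 42+21-6=57; pred: 3+2-1=4
Max prey = 57 at step 12

Answer: 57 12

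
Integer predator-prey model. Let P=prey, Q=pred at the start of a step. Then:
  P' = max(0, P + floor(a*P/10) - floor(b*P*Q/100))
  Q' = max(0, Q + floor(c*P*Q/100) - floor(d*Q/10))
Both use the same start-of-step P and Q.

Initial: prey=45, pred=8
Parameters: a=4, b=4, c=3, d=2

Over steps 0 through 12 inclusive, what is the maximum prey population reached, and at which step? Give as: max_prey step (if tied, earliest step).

Answer: 49 1

Derivation:
Step 1: prey: 45+18-14=49; pred: 8+10-1=17
Step 2: prey: 49+19-33=35; pred: 17+24-3=38
Step 3: prey: 35+14-53=0; pred: 38+39-7=70
Step 4: prey: 0+0-0=0; pred: 70+0-14=56
Step 5: prey: 0+0-0=0; pred: 56+0-11=45
Step 6: prey: 0+0-0=0; pred: 45+0-9=36
Step 7: prey: 0+0-0=0; pred: 36+0-7=29
Step 8: prey: 0+0-0=0; pred: 29+0-5=24
Step 9: prey: 0+0-0=0; pred: 24+0-4=20
Step 10: prey: 0+0-0=0; pred: 20+0-4=16
Step 11: prey: 0+0-0=0; pred: 16+0-3=13
Step 12: prey: 0+0-0=0; pred: 13+0-2=11
Max prey = 49 at step 1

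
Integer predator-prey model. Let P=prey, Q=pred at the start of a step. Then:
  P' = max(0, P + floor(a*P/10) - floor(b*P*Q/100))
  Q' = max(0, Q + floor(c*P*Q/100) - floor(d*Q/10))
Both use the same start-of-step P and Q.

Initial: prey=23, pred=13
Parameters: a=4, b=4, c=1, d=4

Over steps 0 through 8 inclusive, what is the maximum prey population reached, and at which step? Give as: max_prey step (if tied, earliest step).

Answer: 60 8

Derivation:
Step 1: prey: 23+9-11=21; pred: 13+2-5=10
Step 2: prey: 21+8-8=21; pred: 10+2-4=8
Step 3: prey: 21+8-6=23; pred: 8+1-3=6
Step 4: prey: 23+9-5=27; pred: 6+1-2=5
Step 5: prey: 27+10-5=32; pred: 5+1-2=4
Step 6: prey: 32+12-5=39; pred: 4+1-1=4
Step 7: prey: 39+15-6=48; pred: 4+1-1=4
Step 8: prey: 48+19-7=60; pred: 4+1-1=4
Max prey = 60 at step 8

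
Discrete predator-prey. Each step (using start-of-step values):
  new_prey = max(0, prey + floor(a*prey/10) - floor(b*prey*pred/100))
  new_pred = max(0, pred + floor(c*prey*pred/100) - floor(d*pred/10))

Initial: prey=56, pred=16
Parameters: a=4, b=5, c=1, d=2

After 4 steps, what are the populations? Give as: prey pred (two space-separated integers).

Step 1: prey: 56+22-44=34; pred: 16+8-3=21
Step 2: prey: 34+13-35=12; pred: 21+7-4=24
Step 3: prey: 12+4-14=2; pred: 24+2-4=22
Step 4: prey: 2+0-2=0; pred: 22+0-4=18

Answer: 0 18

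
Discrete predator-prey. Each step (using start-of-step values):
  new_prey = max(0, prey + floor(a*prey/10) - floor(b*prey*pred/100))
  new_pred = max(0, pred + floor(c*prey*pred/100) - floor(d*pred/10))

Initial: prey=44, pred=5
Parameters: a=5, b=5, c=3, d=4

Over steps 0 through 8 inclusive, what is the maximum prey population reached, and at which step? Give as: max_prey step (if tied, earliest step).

Answer: 58 2

Derivation:
Step 1: prey: 44+22-11=55; pred: 5+6-2=9
Step 2: prey: 55+27-24=58; pred: 9+14-3=20
Step 3: prey: 58+29-58=29; pred: 20+34-8=46
Step 4: prey: 29+14-66=0; pred: 46+40-18=68
Step 5: prey: 0+0-0=0; pred: 68+0-27=41
Step 6: prey: 0+0-0=0; pred: 41+0-16=25
Step 7: prey: 0+0-0=0; pred: 25+0-10=15
Step 8: prey: 0+0-0=0; pred: 15+0-6=9
Max prey = 58 at step 2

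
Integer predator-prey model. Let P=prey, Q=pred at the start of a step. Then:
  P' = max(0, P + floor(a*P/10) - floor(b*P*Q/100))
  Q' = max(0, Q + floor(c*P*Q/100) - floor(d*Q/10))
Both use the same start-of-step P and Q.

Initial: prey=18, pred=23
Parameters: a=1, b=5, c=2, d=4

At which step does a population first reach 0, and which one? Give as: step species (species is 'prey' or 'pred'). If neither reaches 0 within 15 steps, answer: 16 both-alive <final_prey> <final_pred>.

Answer: 1 prey

Derivation:
Step 1: prey: 18+1-20=0; pred: 23+8-9=22
First extinction: prey at step 1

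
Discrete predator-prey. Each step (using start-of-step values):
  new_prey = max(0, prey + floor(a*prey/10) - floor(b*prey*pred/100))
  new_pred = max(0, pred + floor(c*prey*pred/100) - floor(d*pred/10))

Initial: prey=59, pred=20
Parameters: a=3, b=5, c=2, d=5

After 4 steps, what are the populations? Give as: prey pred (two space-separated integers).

Step 1: prey: 59+17-59=17; pred: 20+23-10=33
Step 2: prey: 17+5-28=0; pred: 33+11-16=28
Step 3: prey: 0+0-0=0; pred: 28+0-14=14
Step 4: prey: 0+0-0=0; pred: 14+0-7=7

Answer: 0 7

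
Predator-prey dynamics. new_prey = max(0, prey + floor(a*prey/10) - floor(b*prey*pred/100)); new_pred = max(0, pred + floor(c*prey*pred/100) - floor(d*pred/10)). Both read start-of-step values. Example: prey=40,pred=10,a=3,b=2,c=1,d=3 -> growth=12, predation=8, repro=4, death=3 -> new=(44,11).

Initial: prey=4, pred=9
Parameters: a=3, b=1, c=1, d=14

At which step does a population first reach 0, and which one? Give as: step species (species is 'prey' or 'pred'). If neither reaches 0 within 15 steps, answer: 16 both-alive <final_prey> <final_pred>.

Answer: 1 pred

Derivation:
Step 1: prey: 4+1-0=5; pred: 9+0-12=0
First extinction: pred at step 1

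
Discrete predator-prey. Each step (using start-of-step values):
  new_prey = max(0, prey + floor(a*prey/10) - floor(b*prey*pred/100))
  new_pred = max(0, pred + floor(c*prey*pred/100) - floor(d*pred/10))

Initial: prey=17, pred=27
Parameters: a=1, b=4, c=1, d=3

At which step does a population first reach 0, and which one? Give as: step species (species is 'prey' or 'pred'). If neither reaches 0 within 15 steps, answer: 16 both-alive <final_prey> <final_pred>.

Answer: 1 prey

Derivation:
Step 1: prey: 17+1-18=0; pred: 27+4-8=23
First extinction: prey at step 1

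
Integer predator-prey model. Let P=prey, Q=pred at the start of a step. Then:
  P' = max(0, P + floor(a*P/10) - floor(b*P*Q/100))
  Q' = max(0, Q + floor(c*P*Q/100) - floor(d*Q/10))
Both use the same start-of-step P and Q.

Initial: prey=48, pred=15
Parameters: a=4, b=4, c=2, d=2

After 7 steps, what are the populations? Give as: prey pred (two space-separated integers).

Answer: 0 20

Derivation:
Step 1: prey: 48+19-28=39; pred: 15+14-3=26
Step 2: prey: 39+15-40=14; pred: 26+20-5=41
Step 3: prey: 14+5-22=0; pred: 41+11-8=44
Step 4: prey: 0+0-0=0; pred: 44+0-8=36
Step 5: prey: 0+0-0=0; pred: 36+0-7=29
Step 6: prey: 0+0-0=0; pred: 29+0-5=24
Step 7: prey: 0+0-0=0; pred: 24+0-4=20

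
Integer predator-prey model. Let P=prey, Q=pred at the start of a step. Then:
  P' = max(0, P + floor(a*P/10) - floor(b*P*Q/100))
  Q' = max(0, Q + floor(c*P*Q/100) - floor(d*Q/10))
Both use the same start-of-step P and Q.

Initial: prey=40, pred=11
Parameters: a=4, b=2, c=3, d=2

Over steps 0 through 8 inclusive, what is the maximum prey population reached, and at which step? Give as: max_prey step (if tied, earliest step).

Step 1: prey: 40+16-8=48; pred: 11+13-2=22
Step 2: prey: 48+19-21=46; pred: 22+31-4=49
Step 3: prey: 46+18-45=19; pred: 49+67-9=107
Step 4: prey: 19+7-40=0; pred: 107+60-21=146
Step 5: prey: 0+0-0=0; pred: 146+0-29=117
Step 6: prey: 0+0-0=0; pred: 117+0-23=94
Step 7: prey: 0+0-0=0; pred: 94+0-18=76
Step 8: prey: 0+0-0=0; pred: 76+0-15=61
Max prey = 48 at step 1

Answer: 48 1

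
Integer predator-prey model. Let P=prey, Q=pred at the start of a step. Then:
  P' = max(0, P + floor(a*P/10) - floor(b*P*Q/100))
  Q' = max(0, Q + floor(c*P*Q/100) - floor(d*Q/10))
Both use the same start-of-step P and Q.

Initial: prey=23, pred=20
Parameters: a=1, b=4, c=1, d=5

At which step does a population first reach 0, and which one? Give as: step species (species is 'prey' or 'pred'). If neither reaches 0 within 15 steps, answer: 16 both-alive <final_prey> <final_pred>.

Step 1: prey: 23+2-18=7; pred: 20+4-10=14
Step 2: prey: 7+0-3=4; pred: 14+0-7=7
Step 3: prey: 4+0-1=3; pred: 7+0-3=4
Step 4: prey: 3+0-0=3; pred: 4+0-2=2
Step 5: prey: 3+0-0=3; pred: 2+0-1=1
Step 6: prey: 3+0-0=3; pred: 1+0-0=1
Steps 7-15: state stable at prey=3, pred=1 (no change)
No extinction within 15 steps

Answer: 16 both-alive 3 1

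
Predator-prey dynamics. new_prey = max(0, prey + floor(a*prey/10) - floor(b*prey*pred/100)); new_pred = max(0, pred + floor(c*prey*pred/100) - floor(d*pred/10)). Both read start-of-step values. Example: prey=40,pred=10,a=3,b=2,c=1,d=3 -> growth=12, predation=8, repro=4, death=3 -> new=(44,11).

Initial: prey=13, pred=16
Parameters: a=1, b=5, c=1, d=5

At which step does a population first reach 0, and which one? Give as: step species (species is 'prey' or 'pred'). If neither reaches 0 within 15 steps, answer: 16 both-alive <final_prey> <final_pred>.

Step 1: prey: 13+1-10=4; pred: 16+2-8=10
Step 2: prey: 4+0-2=2; pred: 10+0-5=5
Step 3: prey: 2+0-0=2; pred: 5+0-2=3
Step 4: prey: 2+0-0=2; pred: 3+0-1=2
Step 5: prey: 2+0-0=2; pred: 2+0-1=1
Step 6: prey: 2+0-0=2; pred: 1+0-0=1
Steps 7-15: state stable at prey=2, pred=1 (no change)
No extinction within 15 steps

Answer: 16 both-alive 2 1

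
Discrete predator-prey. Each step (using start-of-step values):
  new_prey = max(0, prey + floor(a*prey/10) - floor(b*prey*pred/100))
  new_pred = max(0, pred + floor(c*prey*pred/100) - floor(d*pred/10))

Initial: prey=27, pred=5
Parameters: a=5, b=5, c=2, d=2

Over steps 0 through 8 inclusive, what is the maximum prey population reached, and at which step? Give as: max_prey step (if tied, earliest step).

Step 1: prey: 27+13-6=34; pred: 5+2-1=6
Step 2: prey: 34+17-10=41; pred: 6+4-1=9
Step 3: prey: 41+20-18=43; pred: 9+7-1=15
Step 4: prey: 43+21-32=32; pred: 15+12-3=24
Step 5: prey: 32+16-38=10; pred: 24+15-4=35
Step 6: prey: 10+5-17=0; pred: 35+7-7=35
Step 7: prey: 0+0-0=0; pred: 35+0-7=28
Step 8: prey: 0+0-0=0; pred: 28+0-5=23
Max prey = 43 at step 3

Answer: 43 3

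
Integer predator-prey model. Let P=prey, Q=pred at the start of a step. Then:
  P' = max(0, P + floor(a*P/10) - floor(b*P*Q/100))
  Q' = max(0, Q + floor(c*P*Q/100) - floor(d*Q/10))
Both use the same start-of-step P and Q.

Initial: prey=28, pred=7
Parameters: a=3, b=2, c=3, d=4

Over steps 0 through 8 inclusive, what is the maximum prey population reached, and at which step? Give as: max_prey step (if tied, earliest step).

Step 1: prey: 28+8-3=33; pred: 7+5-2=10
Step 2: prey: 33+9-6=36; pred: 10+9-4=15
Step 3: prey: 36+10-10=36; pred: 15+16-6=25
Step 4: prey: 36+10-18=28; pred: 25+27-10=42
Step 5: prey: 28+8-23=13; pred: 42+35-16=61
Step 6: prey: 13+3-15=1; pred: 61+23-24=60
Step 7: prey: 1+0-1=0; pred: 60+1-24=37
Step 8: prey: 0+0-0=0; pred: 37+0-14=23
Max prey = 36 at step 2

Answer: 36 2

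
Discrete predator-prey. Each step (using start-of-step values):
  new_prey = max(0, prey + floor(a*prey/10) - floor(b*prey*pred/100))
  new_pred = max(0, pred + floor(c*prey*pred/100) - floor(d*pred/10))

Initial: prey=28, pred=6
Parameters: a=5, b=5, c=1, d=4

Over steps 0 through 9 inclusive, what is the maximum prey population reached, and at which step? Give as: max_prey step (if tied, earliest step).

Answer: 114 7

Derivation:
Step 1: prey: 28+14-8=34; pred: 6+1-2=5
Step 2: prey: 34+17-8=43; pred: 5+1-2=4
Step 3: prey: 43+21-8=56; pred: 4+1-1=4
Step 4: prey: 56+28-11=73; pred: 4+2-1=5
Step 5: prey: 73+36-18=91; pred: 5+3-2=6
Step 6: prey: 91+45-27=109; pred: 6+5-2=9
Step 7: prey: 109+54-49=114; pred: 9+9-3=15
Step 8: prey: 114+57-85=86; pred: 15+17-6=26
Step 9: prey: 86+43-111=18; pred: 26+22-10=38
Max prey = 114 at step 7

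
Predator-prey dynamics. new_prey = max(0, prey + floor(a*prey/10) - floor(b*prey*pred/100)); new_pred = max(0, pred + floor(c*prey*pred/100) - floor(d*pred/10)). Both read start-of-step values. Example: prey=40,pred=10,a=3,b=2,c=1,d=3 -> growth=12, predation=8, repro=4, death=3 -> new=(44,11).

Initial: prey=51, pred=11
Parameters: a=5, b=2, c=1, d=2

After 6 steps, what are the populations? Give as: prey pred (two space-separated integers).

Answer: 0 90

Derivation:
Step 1: prey: 51+25-11=65; pred: 11+5-2=14
Step 2: prey: 65+32-18=79; pred: 14+9-2=21
Step 3: prey: 79+39-33=85; pred: 21+16-4=33
Step 4: prey: 85+42-56=71; pred: 33+28-6=55
Step 5: prey: 71+35-78=28; pred: 55+39-11=83
Step 6: prey: 28+14-46=0; pred: 83+23-16=90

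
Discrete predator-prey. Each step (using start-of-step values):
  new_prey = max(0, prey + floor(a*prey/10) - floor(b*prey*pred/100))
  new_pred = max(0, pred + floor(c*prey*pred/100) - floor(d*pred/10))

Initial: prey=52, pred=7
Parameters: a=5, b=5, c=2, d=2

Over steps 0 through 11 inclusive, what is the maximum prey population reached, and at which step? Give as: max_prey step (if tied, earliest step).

Answer: 60 1

Derivation:
Step 1: prey: 52+26-18=60; pred: 7+7-1=13
Step 2: prey: 60+30-39=51; pred: 13+15-2=26
Step 3: prey: 51+25-66=10; pred: 26+26-5=47
Step 4: prey: 10+5-23=0; pred: 47+9-9=47
Step 5: prey: 0+0-0=0; pred: 47+0-9=38
Step 6: prey: 0+0-0=0; pred: 38+0-7=31
Step 7: prey: 0+0-0=0; pred: 31+0-6=25
Step 8: prey: 0+0-0=0; pred: 25+0-5=20
Step 9: prey: 0+0-0=0; pred: 20+0-4=16
Step 10: prey: 0+0-0=0; pred: 16+0-3=13
Step 11: prey: 0+0-0=0; pred: 13+0-2=11
Max prey = 60 at step 1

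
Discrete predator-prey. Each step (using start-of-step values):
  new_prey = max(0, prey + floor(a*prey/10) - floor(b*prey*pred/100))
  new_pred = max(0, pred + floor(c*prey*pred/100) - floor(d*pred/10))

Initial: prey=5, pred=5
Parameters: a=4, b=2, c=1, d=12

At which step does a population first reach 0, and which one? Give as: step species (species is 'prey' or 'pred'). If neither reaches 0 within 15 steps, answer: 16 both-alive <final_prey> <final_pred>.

Answer: 1 pred

Derivation:
Step 1: prey: 5+2-0=7; pred: 5+0-6=0
First extinction: pred at step 1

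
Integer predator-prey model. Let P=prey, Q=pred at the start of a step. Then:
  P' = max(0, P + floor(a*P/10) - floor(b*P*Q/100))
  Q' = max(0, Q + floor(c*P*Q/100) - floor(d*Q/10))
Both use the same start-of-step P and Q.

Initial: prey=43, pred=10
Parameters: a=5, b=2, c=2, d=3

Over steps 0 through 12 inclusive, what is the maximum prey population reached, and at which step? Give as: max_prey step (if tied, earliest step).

Step 1: prey: 43+21-8=56; pred: 10+8-3=15
Step 2: prey: 56+28-16=68; pred: 15+16-4=27
Step 3: prey: 68+34-36=66; pred: 27+36-8=55
Step 4: prey: 66+33-72=27; pred: 55+72-16=111
Step 5: prey: 27+13-59=0; pred: 111+59-33=137
Step 6: prey: 0+0-0=0; pred: 137+0-41=96
Step 7: prey: 0+0-0=0; pred: 96+0-28=68
Step 8: prey: 0+0-0=0; pred: 68+0-20=48
Step 9: prey: 0+0-0=0; pred: 48+0-14=34
Step 10: prey: 0+0-0=0; pred: 34+0-10=24
Step 11: prey: 0+0-0=0; pred: 24+0-7=17
Step 12: prey: 0+0-0=0; pred: 17+0-5=12
Max prey = 68 at step 2

Answer: 68 2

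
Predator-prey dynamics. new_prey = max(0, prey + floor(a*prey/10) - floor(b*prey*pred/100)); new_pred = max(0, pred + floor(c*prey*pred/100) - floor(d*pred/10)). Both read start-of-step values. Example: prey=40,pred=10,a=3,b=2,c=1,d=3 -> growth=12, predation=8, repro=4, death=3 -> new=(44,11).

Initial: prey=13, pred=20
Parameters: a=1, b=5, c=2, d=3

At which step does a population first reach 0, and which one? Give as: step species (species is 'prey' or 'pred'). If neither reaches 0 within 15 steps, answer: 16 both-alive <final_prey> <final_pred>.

Answer: 16 both-alive 1 3

Derivation:
Step 1: prey: 13+1-13=1; pred: 20+5-6=19
Step 2: prey: 1+0-0=1; pred: 19+0-5=14
Step 3: prey: 1+0-0=1; pred: 14+0-4=10
Step 4: prey: 1+0-0=1; pred: 10+0-3=7
Step 5: prey: 1+0-0=1; pred: 7+0-2=5
Step 6: prey: 1+0-0=1; pred: 5+0-1=4
Step 7: prey: 1+0-0=1; pred: 4+0-1=3
Step 8: prey: 1+0-0=1; pred: 3+0-0=3
Steps 9-15: state stable at prey=1, pred=3 (no change)
No extinction within 15 steps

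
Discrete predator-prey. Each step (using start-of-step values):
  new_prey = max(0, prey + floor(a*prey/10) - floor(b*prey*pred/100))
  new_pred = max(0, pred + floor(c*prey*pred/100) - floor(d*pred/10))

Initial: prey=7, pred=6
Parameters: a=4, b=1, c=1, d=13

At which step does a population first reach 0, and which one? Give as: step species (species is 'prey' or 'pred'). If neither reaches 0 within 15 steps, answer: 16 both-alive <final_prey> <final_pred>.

Answer: 1 pred

Derivation:
Step 1: prey: 7+2-0=9; pred: 6+0-7=0
First extinction: pred at step 1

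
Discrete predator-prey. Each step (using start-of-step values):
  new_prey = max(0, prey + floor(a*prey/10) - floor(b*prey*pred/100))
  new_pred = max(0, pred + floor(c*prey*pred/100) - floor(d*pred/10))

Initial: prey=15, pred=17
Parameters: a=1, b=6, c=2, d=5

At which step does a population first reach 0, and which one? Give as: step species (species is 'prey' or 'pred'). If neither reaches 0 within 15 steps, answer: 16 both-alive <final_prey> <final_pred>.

Step 1: prey: 15+1-15=1; pred: 17+5-8=14
Step 2: prey: 1+0-0=1; pred: 14+0-7=7
Step 3: prey: 1+0-0=1; pred: 7+0-3=4
Step 4: prey: 1+0-0=1; pred: 4+0-2=2
Step 5: prey: 1+0-0=1; pred: 2+0-1=1
Step 6: prey: 1+0-0=1; pred: 1+0-0=1
Steps 7-15: state stable at prey=1, pred=1 (no change)
No extinction within 15 steps

Answer: 16 both-alive 1 1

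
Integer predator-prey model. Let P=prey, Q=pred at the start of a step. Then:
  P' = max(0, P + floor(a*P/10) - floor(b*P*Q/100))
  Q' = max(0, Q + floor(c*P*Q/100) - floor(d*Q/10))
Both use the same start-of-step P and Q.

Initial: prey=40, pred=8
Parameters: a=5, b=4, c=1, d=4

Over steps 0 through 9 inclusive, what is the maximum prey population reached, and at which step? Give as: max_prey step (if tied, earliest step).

Answer: 78 5

Derivation:
Step 1: prey: 40+20-12=48; pred: 8+3-3=8
Step 2: prey: 48+24-15=57; pred: 8+3-3=8
Step 3: prey: 57+28-18=67; pred: 8+4-3=9
Step 4: prey: 67+33-24=76; pred: 9+6-3=12
Step 5: prey: 76+38-36=78; pred: 12+9-4=17
Step 6: prey: 78+39-53=64; pred: 17+13-6=24
Step 7: prey: 64+32-61=35; pred: 24+15-9=30
Step 8: prey: 35+17-42=10; pred: 30+10-12=28
Step 9: prey: 10+5-11=4; pred: 28+2-11=19
Max prey = 78 at step 5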